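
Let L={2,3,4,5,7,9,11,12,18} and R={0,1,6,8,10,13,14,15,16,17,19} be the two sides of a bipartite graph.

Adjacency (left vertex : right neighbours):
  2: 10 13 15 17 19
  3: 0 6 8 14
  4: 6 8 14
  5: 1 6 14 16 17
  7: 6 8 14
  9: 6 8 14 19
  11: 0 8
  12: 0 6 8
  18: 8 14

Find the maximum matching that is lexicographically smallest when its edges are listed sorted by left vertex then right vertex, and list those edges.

|M| = 7 (so the lex-smallest maximum matching has 7 edges)
process left vertices in ascending order; for each, take the smallest-labelled available neighbour that still permits 7 edges overall, or leave it unmatched if none does
lex-smallest matching: {2-10, 3-0, 4-6, 5-1, 7-8, 9-19, 18-14}

Lex-smallest maximum matching: {(2,10), (3,0), (4,6), (5,1), (7,8), (9,19), (18,14)}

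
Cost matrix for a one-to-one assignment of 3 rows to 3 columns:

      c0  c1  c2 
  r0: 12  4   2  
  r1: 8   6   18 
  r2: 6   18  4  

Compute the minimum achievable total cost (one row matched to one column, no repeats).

optimal assignment: row0→col2 (cost 2), row1→col1 (cost 6), row2→col0 (cost 6)
total = 2 + 6 + 6 = 14

Minimum assignment cost: 14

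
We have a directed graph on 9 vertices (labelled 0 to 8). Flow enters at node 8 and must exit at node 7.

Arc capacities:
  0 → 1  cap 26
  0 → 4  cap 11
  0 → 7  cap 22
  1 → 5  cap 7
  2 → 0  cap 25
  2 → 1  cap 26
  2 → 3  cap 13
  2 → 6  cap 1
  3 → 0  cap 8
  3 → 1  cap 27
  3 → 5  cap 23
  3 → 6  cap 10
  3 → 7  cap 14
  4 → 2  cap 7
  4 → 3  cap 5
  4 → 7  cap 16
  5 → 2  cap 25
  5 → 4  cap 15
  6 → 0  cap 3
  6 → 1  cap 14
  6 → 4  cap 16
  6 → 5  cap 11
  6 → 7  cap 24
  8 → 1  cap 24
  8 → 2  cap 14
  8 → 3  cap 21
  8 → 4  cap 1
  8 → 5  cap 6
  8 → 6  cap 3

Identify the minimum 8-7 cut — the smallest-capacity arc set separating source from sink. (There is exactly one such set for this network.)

Min-cut arcs: {(1,5), (8,2), (8,3), (8,4), (8,5), (8,6)} (total capacity 52)

augment #1: 8→3→7 push 14
augment #2: 8→4→7 push 1
augment #3: 8→6→7 push 3
augment #4: 8→2→0→7 push 14
augment #5: 8→3→0→7 push 7
augment #6: 8→5→4→7 push 6
augment #7: 8→1→5→4→7 push 7
max flow = 52; residual-reachable set from 8 gives S-side
cut edges (S→T): {(1,5), (8,2), (8,3), (8,4), (8,5), (8,6)} total cap 52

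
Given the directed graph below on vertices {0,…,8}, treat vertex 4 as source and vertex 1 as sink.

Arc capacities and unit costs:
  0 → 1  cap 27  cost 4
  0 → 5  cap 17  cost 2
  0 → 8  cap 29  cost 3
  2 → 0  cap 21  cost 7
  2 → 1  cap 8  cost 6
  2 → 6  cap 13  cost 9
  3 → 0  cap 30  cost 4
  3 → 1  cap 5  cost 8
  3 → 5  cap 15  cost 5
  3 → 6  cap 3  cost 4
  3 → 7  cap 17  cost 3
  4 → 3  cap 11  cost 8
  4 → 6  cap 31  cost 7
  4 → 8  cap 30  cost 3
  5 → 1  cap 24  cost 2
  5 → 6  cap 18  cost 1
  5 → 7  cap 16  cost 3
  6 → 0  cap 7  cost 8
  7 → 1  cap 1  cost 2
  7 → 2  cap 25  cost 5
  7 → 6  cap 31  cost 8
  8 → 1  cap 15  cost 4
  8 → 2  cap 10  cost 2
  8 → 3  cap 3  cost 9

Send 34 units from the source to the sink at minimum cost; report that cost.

shortest-cost path #1: 4→8→1 push 15 @ unit cost 7 (adds 105)
shortest-cost path #2: 4→8→2→1 push 8 @ unit cost 11 (adds 88)
shortest-cost path #3: 4→3→7→1 push 1 @ unit cost 13 (adds 13)
shortest-cost path #4: 4→3→5→1 push 10 @ unit cost 15 (adds 150)
total cost = 356

Minimum cost for 34 units: 356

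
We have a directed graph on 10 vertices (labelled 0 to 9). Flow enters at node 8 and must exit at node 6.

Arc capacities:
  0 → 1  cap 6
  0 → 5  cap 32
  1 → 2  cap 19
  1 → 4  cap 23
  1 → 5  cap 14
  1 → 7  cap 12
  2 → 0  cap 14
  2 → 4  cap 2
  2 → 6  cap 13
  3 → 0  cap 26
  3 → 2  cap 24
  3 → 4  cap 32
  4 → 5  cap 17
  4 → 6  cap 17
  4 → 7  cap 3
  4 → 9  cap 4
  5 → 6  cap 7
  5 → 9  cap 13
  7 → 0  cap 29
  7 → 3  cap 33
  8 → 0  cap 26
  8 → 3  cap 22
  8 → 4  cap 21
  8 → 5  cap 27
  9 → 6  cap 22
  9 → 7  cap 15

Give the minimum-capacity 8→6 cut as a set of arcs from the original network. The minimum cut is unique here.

augment #1: 8→4→6 push 17
augment #2: 8→5→6 push 7
augment #3: 8→3→2→6 push 13
augment #4: 8→4→9→6 push 4
augment #5: 8→5→9→6 push 13
max flow = 54; residual-reachable set from 8 gives S-side
cut edges (S→T): {(2,6), (4,6), (4,9), (5,6), (5,9)} total cap 54

Min-cut arcs: {(2,6), (4,6), (4,9), (5,6), (5,9)} (total capacity 54)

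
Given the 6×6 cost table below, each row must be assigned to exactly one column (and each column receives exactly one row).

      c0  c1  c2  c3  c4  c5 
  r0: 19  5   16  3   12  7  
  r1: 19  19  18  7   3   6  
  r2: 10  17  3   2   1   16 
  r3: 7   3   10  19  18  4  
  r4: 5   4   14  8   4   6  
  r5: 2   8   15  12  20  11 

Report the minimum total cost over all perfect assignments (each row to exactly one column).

Minimum assignment cost: 19

optimal assignment: row0→col3 (cost 3), row1→col4 (cost 3), row2→col2 (cost 3), row3→col5 (cost 4), row4→col1 (cost 4), row5→col0 (cost 2)
total = 3 + 3 + 3 + 4 + 4 + 2 = 19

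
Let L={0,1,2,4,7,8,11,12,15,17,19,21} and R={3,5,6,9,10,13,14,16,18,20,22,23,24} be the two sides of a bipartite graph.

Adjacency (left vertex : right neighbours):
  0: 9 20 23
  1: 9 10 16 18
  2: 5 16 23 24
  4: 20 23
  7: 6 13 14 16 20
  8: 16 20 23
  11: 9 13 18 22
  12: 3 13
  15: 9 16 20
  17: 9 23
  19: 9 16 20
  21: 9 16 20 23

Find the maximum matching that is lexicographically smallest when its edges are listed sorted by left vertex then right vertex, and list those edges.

Lex-smallest maximum matching: {(0,9), (1,10), (2,5), (4,20), (7,6), (8,16), (11,13), (12,3), (17,23)}

|M| = 9 (so the lex-smallest maximum matching has 9 edges)
process left vertices in ascending order; for each, take the smallest-labelled available neighbour that still permits 9 edges overall, or leave it unmatched if none does
lex-smallest matching: {0-9, 1-10, 2-5, 4-20, 7-6, 8-16, 11-13, 12-3, 17-23}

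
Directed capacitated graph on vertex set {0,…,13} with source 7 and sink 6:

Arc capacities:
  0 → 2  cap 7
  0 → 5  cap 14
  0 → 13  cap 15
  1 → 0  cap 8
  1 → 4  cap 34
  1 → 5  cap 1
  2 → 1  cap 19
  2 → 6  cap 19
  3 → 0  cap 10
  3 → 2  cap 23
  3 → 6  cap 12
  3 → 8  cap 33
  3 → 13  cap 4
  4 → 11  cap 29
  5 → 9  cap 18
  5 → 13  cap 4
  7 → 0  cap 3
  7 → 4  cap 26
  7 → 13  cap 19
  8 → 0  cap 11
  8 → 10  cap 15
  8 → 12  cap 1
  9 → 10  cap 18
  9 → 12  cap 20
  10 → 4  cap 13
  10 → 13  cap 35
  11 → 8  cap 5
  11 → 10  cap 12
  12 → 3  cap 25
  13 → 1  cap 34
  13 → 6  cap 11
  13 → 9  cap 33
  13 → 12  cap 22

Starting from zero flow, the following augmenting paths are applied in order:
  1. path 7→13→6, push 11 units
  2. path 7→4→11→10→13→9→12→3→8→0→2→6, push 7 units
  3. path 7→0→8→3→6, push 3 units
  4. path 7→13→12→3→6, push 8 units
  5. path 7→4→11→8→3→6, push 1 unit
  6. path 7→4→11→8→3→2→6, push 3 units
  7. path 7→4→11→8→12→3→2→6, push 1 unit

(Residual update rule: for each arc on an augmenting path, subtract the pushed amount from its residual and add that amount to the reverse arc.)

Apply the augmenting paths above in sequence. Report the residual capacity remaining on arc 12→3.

after path 1 (7→13→6, push 11): res(12,3)=25
after path 2 (7→4→11→10→13→9→12→3→8→0→2→6, push 7): res(12,3)=18
after path 3 (7→0→8→3→6, push 3): res(12,3)=18
after path 4 (7→13→12→3→6, push 8): res(12,3)=10
after path 5 (7→4→11→8→3→6, push 1): res(12,3)=10
after path 6 (7→4→11→8→3→2→6, push 3): res(12,3)=10
after path 7 (7→4→11→8→12→3→2→6, push 1): res(12,3)=9

Residual capacity of (12,3): 9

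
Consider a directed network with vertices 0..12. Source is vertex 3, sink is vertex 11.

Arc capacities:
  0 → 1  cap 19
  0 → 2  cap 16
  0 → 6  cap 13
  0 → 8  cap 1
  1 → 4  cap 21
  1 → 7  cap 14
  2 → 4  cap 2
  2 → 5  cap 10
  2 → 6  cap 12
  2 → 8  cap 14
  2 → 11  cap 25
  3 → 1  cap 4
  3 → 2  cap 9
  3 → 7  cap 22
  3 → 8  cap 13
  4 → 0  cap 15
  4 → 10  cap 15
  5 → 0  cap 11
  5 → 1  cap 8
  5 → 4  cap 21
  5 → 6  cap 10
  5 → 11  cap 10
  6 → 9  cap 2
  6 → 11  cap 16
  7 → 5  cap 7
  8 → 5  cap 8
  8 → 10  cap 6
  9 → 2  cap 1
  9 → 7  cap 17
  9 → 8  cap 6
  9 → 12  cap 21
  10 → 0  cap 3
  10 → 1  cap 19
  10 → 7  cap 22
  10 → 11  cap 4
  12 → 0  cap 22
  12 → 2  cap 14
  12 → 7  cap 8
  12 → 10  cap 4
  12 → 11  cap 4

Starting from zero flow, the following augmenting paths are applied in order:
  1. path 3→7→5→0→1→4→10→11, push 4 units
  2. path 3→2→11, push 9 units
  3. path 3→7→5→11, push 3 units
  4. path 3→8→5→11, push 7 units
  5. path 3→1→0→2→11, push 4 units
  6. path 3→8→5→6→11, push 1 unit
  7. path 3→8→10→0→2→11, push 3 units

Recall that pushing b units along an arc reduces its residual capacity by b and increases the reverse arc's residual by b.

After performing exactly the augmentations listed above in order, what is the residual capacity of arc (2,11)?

after path 1 (3→7→5→0→1→4→10→11, push 4): res(2,11)=25
after path 2 (3→2→11, push 9): res(2,11)=16
after path 3 (3→7→5→11, push 3): res(2,11)=16
after path 4 (3→8→5→11, push 7): res(2,11)=16
after path 5 (3→1→0→2→11, push 4): res(2,11)=12
after path 6 (3→8→5→6→11, push 1): res(2,11)=12
after path 7 (3→8→10→0→2→11, push 3): res(2,11)=9

Residual capacity of (2,11): 9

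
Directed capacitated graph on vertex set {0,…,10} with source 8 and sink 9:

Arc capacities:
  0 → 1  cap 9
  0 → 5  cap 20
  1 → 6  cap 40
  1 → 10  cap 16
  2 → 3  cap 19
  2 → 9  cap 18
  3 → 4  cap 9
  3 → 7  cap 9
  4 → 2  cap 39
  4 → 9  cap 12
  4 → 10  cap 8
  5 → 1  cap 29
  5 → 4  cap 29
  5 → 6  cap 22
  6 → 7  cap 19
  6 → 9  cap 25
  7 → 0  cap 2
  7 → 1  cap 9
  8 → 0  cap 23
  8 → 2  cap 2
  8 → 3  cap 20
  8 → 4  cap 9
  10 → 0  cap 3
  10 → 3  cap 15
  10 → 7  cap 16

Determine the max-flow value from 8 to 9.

Maximum flow value: 52

augment #1: 8→2→9 bottleneck 2, total now 2
augment #2: 8→4→9 bottleneck 9, total now 11
augment #3: 8→3→4→9 bottleneck 3, total now 14
augment #4: 8→0→1→6→9 bottleneck 9, total now 23
augment #5: 8→0→5→6→9 bottleneck 14, total now 37
augment #6: 8→3→4→2→9 bottleneck 6, total now 43
augment #7: 8→3→7→1→6→9 bottleneck 2, total now 45
augment #8: 8→3→7→0→5→4→2→9 bottleneck 2, total now 47
augment #9: 8→3→7→1→0→5→4→2→9 bottleneck 4, total now 51
augment #10: 8→3→7→1→6→5→4→2→9 bottleneck 1, total now 52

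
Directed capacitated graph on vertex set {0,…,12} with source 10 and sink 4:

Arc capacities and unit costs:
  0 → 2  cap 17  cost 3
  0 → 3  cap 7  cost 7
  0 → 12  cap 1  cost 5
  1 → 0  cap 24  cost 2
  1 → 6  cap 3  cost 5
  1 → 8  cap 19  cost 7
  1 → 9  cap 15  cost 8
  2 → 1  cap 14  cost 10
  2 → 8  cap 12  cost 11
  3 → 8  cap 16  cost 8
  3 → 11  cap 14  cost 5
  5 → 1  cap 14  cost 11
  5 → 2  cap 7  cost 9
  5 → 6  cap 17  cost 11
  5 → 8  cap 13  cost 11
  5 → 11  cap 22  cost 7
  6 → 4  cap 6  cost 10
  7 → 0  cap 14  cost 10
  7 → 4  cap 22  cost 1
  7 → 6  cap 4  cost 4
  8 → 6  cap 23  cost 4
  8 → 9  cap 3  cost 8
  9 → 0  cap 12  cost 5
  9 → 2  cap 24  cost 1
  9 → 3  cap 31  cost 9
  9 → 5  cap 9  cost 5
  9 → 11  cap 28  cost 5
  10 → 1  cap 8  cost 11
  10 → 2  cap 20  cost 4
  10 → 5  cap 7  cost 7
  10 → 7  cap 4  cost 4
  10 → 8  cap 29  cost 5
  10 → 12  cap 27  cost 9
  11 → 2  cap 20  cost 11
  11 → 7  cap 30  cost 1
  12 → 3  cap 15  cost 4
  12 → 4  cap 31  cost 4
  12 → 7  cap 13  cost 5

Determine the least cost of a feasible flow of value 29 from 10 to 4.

Minimum cost for 29 units: 345

shortest-cost path #1: 10→7→4 push 4 @ unit cost 5 (adds 20)
shortest-cost path #2: 10→12→4 push 25 @ unit cost 13 (adds 325)
total cost = 345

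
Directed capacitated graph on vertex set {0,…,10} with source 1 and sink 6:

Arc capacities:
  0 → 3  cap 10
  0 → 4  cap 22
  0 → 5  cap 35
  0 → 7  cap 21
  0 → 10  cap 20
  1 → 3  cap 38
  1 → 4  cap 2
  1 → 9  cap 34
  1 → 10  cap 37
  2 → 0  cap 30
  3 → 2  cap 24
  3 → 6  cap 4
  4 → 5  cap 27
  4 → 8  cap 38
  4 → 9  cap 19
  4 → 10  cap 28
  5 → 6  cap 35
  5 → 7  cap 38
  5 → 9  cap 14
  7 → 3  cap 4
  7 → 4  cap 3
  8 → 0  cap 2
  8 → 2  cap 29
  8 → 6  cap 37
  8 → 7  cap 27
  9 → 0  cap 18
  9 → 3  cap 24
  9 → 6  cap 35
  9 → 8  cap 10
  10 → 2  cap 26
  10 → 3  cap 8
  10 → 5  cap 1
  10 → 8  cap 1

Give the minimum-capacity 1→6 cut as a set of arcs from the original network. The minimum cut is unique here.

Min-cut arcs: {(1,4), (1,9), (2,0), (3,6), (10,5), (10,8)} (total capacity 72)

augment #1: 1→3→6 push 4
augment #2: 1→9→6 push 34
augment #3: 1→4→5→6 push 2
augment #4: 1→10→5→6 push 1
augment #5: 1→10→8→6 push 1
augment #6: 1→3→2→0→5→6 push 24
augment #7: 1→10→2→0→5→6 push 6
max flow = 72; residual-reachable set from 1 gives S-side
cut edges (S→T): {(1,4), (1,9), (2,0), (3,6), (10,5), (10,8)} total cap 72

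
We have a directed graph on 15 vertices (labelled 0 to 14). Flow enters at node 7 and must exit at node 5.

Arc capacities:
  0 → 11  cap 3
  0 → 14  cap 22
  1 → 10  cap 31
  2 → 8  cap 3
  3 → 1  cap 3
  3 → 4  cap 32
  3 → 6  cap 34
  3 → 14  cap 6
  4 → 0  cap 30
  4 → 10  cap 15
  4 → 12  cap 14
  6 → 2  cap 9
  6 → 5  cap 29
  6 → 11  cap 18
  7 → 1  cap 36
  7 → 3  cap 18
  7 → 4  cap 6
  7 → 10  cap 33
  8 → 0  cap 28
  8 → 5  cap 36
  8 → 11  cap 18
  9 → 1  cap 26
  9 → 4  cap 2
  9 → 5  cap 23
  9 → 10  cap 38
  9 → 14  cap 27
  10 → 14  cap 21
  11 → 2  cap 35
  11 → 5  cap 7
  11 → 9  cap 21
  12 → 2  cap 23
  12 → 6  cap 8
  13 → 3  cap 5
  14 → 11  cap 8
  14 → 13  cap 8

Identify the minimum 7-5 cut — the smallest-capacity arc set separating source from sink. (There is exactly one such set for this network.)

Min-cut arcs: {(7,3), (7,4), (13,3), (14,11)} (total capacity 37)

augment #1: 7→3→6→5 push 18
augment #2: 7→4→0→11→5 push 3
augment #3: 7→4→12→6→5 push 3
augment #4: 7→10→14→11→5 push 4
augment #5: 7→10→14→11→9→5 push 4
augment #6: 7→10→14→13→3→6→5 push 5
max flow = 37; residual-reachable set from 7 gives S-side
cut edges (S→T): {(7,3), (7,4), (13,3), (14,11)} total cap 37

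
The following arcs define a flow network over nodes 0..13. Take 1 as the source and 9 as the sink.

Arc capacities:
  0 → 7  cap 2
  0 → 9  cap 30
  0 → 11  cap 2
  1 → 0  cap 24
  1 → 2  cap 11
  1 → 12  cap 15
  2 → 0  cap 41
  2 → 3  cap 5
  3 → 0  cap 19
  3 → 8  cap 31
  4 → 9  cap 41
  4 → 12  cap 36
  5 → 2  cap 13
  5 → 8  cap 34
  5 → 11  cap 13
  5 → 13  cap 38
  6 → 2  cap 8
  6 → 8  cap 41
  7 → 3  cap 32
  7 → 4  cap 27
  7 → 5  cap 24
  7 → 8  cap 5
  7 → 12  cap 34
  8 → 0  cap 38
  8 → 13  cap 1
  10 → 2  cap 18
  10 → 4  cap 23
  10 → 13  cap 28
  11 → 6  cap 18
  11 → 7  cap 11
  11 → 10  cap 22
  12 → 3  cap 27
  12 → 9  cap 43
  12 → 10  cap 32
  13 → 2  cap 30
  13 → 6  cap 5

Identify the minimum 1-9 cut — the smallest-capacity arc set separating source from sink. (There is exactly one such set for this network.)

augment #1: 1→0→9 push 24
augment #2: 1→12→9 push 15
augment #3: 1→2→0→9 push 6
augment #4: 1→2→0→7→4→9 push 2
augment #5: 1→2→0→11→7→4→9 push 2
max flow = 49; residual-reachable set from 1 gives S-side
cut edges (S→T): {(0,7), (0,9), (0,11), (1,12)} total cap 49

Min-cut arcs: {(0,7), (0,9), (0,11), (1,12)} (total capacity 49)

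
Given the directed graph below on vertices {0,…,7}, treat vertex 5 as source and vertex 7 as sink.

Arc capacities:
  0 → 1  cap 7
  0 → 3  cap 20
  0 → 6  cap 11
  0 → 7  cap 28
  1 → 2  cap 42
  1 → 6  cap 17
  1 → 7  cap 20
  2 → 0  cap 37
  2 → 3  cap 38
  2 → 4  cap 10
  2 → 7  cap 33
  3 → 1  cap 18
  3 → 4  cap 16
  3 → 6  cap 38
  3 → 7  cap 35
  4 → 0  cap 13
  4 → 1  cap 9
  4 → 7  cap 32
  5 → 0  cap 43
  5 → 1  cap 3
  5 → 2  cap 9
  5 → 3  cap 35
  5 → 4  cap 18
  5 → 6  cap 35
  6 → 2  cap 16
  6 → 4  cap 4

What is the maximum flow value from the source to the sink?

augment #1: 5→0→7 bottleneck 28, total now 28
augment #2: 5→1→7 bottleneck 3, total now 31
augment #3: 5→2→7 bottleneck 9, total now 40
augment #4: 5→3→7 bottleneck 35, total now 75
augment #5: 5→4→7 bottleneck 18, total now 93
augment #6: 5→0→1→7 bottleneck 7, total now 100
augment #7: 5→6→2→7 bottleneck 16, total now 116
augment #8: 5→6→4→7 bottleneck 4, total now 120
augment #9: 5→0→3→1→7 bottleneck 8, total now 128

Maximum flow value: 128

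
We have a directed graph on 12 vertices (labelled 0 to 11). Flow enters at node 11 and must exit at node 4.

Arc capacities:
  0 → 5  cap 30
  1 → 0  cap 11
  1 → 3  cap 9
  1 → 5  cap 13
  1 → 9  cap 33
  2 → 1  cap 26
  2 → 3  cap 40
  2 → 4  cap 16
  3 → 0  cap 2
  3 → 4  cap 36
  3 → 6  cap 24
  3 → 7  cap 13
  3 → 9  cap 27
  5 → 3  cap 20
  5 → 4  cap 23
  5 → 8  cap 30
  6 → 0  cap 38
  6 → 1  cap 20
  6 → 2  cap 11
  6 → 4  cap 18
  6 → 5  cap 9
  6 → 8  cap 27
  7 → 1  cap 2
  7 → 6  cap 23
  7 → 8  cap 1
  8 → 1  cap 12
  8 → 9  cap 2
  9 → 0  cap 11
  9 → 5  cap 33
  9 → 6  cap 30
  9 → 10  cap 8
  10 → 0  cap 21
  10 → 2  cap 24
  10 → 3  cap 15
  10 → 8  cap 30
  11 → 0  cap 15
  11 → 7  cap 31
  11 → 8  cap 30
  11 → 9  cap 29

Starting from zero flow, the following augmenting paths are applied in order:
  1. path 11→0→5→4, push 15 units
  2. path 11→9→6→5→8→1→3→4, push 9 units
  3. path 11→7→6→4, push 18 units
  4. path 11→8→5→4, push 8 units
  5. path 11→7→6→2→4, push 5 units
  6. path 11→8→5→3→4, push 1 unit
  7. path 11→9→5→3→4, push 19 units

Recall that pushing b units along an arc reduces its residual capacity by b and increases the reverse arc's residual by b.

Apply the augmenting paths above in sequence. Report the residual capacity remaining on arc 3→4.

Residual capacity of (3,4): 7

after path 1 (11→0→5→4, push 15): res(3,4)=36
after path 2 (11→9→6→5→8→1→3→4, push 9): res(3,4)=27
after path 3 (11→7→6→4, push 18): res(3,4)=27
after path 4 (11→8→5→4, push 8): res(3,4)=27
after path 5 (11→7→6→2→4, push 5): res(3,4)=27
after path 6 (11→8→5→3→4, push 1): res(3,4)=26
after path 7 (11→9→5→3→4, push 19): res(3,4)=7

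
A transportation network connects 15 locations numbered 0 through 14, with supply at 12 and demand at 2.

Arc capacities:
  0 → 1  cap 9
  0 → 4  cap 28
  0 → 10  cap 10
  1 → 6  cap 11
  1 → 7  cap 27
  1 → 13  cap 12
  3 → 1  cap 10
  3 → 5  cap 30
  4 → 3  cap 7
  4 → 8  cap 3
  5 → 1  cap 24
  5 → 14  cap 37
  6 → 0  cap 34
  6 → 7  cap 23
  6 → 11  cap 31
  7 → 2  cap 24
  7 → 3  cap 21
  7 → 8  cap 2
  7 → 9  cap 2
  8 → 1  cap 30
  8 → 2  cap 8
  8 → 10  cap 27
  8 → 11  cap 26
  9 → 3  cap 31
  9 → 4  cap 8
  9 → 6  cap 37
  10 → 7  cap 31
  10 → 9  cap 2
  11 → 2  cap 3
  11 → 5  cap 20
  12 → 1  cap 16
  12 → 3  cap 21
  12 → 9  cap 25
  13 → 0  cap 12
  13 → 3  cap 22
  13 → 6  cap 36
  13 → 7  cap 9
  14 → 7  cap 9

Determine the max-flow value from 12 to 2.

Maximum flow value: 32

augment #1: 12→1→7→2 bottleneck 16, total now 16
augment #2: 12→3→1→7→2 bottleneck 8, total now 24
augment #3: 12→9→4→8→2 bottleneck 3, total now 27
augment #4: 12→9→6→11→2 bottleneck 3, total now 30
augment #5: 12→3→1→7→8→2 bottleneck 2, total now 32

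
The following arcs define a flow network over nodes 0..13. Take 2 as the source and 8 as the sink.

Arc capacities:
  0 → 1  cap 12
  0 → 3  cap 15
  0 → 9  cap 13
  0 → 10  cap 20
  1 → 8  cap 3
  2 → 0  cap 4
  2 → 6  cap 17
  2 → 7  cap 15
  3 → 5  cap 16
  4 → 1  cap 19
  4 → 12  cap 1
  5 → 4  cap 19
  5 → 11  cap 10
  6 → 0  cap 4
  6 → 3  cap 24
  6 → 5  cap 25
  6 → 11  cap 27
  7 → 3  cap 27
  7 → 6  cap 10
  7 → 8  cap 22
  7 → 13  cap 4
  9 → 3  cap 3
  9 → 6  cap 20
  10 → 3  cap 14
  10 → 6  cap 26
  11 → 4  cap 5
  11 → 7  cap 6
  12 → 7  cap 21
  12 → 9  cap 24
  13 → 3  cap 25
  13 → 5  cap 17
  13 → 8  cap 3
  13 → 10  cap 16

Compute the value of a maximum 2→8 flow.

augment #1: 2→7→8 bottleneck 15, total now 15
augment #2: 2→0→1→8 bottleneck 3, total now 18
augment #3: 2→6→11→7→8 bottleneck 6, total now 24
augment #4: 2→6→5→4→12→7→8 bottleneck 1, total now 25

Maximum flow value: 25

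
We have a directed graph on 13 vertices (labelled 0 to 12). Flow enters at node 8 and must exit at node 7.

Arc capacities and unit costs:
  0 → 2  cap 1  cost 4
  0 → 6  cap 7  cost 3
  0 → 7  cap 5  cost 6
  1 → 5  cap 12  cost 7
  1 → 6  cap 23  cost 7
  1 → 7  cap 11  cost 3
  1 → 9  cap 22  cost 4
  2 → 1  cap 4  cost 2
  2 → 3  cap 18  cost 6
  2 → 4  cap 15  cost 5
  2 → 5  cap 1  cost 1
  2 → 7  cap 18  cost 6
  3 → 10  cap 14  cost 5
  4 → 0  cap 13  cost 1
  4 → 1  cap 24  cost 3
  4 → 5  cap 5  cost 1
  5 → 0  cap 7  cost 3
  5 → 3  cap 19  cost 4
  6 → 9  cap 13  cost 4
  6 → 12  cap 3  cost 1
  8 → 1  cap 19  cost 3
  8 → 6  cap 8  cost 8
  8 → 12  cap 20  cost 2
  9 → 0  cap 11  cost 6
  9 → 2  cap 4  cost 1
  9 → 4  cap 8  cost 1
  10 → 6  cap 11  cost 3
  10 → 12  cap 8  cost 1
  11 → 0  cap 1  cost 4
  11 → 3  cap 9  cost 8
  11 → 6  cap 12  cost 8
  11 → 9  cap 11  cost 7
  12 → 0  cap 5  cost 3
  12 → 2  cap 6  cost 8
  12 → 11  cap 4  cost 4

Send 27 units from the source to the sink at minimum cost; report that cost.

Minimum cost for 27 units: 292

shortest-cost path #1: 8→1→7 push 11 @ unit cost 6 (adds 66)
shortest-cost path #2: 8→12→0→7 push 5 @ unit cost 11 (adds 55)
shortest-cost path #3: 8→1→9→2→7 push 4 @ unit cost 14 (adds 56)
shortest-cost path #4: 8→12→2→7 push 6 @ unit cost 16 (adds 96)
shortest-cost path #5: 8→1→9→4→0→2→7 push 1 @ unit cost 19 (adds 19)
total cost = 292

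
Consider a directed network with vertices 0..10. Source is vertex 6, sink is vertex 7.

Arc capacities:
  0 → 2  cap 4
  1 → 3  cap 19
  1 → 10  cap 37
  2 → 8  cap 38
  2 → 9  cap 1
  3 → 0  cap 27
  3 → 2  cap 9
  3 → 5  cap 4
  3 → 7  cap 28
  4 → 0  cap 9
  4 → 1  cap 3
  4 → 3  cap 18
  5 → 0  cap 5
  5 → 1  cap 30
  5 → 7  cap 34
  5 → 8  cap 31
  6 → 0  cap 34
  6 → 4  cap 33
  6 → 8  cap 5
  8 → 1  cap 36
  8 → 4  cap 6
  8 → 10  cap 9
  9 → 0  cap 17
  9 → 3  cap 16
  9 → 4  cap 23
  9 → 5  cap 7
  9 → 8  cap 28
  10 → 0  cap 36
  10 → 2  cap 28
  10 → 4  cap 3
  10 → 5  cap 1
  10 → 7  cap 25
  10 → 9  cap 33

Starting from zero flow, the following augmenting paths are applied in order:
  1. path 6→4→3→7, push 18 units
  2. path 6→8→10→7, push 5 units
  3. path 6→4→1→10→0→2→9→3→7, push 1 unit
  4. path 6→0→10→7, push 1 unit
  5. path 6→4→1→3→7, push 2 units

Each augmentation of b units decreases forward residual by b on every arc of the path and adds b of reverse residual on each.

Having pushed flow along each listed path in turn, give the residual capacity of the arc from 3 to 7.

Residual capacity of (3,7): 7

after path 1 (6→4→3→7, push 18): res(3,7)=10
after path 2 (6→8→10→7, push 5): res(3,7)=10
after path 3 (6→4→1→10→0→2→9→3→7, push 1): res(3,7)=9
after path 4 (6→0→10→7, push 1): res(3,7)=9
after path 5 (6→4→1→3→7, push 2): res(3,7)=7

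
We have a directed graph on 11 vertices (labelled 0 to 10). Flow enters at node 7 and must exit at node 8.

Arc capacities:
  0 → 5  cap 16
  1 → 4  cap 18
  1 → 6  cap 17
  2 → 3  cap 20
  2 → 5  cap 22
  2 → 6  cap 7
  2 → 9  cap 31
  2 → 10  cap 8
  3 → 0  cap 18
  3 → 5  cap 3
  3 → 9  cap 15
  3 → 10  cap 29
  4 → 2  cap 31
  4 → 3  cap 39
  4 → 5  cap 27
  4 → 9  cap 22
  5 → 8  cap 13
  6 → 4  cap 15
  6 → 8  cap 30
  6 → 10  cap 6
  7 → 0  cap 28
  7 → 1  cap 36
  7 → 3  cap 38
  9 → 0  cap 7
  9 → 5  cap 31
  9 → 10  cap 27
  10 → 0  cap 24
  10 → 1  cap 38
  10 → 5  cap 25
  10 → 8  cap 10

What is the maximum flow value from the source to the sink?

Maximum flow value: 47

augment #1: 7→0→5→8 bottleneck 13, total now 13
augment #2: 7→1→6→8 bottleneck 17, total now 30
augment #3: 7→3→10→8 bottleneck 10, total now 40
augment #4: 7→1→4→2→6→8 bottleneck 7, total now 47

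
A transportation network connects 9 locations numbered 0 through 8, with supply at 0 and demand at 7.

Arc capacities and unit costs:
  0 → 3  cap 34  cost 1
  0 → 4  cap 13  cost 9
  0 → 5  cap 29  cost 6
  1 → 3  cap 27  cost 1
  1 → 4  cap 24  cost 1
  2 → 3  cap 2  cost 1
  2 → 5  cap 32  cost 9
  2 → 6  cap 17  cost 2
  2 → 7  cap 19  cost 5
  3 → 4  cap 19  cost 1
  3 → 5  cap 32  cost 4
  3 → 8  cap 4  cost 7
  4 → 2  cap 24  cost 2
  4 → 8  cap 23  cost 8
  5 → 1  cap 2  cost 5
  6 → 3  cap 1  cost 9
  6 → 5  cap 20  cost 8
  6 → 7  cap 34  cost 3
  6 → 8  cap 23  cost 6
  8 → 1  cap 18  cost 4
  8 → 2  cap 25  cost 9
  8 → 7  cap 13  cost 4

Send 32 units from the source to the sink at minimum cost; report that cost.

shortest-cost path #1: 0→3→4→2→7 push 19 @ unit cost 9 (adds 171)
shortest-cost path #2: 0→3→8→7 push 4 @ unit cost 12 (adds 48)
shortest-cost path #3: 0→4→2→6→7 push 5 @ unit cost 16 (adds 80)
shortest-cost path #4: 0→4→8→7 push 4 @ unit cost 21 (adds 84)
total cost = 383

Minimum cost for 32 units: 383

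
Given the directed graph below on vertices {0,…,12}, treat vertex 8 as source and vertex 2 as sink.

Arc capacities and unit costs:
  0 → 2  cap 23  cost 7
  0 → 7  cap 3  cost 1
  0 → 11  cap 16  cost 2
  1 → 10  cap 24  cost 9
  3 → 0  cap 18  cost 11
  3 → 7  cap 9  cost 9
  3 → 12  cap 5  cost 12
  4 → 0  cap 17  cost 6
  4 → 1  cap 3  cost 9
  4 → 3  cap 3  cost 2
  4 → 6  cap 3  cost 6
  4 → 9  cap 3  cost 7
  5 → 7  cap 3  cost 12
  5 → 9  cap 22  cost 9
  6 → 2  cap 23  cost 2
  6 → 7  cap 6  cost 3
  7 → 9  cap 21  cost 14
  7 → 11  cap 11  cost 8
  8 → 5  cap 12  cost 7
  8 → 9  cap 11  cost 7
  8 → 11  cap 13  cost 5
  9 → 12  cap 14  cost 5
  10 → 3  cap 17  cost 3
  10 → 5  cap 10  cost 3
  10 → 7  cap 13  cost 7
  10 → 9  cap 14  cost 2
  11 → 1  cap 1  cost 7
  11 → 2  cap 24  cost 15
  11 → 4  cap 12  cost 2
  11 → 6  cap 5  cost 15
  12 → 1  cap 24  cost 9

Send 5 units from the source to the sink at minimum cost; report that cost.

Minimum cost for 5 units: 85

shortest-cost path #1: 8→11→4→6→2 push 3 @ unit cost 15 (adds 45)
shortest-cost path #2: 8→11→2 push 2 @ unit cost 20 (adds 40)
total cost = 85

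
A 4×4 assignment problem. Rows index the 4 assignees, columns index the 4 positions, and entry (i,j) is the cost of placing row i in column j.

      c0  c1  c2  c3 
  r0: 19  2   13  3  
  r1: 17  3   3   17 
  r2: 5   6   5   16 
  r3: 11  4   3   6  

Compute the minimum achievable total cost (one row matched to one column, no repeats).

optimal assignment: row0→col3 (cost 3), row1→col1 (cost 3), row2→col0 (cost 5), row3→col2 (cost 3)
total = 3 + 3 + 5 + 3 = 14

Minimum assignment cost: 14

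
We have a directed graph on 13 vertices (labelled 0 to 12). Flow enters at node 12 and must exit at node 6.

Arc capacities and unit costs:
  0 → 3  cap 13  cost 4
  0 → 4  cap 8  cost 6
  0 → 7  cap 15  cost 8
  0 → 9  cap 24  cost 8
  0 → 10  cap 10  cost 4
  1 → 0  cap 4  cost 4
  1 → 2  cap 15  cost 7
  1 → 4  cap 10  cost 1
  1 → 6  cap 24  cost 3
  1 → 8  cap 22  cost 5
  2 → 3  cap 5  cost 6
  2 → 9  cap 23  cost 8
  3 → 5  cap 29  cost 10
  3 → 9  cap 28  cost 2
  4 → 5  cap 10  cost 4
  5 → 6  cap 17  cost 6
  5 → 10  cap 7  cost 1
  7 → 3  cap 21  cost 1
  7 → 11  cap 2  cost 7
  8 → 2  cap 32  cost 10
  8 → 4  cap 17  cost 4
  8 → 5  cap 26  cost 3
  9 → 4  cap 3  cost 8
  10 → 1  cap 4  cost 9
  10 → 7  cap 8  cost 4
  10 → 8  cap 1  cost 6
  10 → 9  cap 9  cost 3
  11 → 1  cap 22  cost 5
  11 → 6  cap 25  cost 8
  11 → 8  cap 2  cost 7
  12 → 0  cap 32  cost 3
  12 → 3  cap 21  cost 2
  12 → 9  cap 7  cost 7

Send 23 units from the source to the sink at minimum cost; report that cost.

shortest-cost path #1: 12→3→5→6 push 17 @ unit cost 18 (adds 306)
shortest-cost path #2: 12→0→10→1→6 push 4 @ unit cost 19 (adds 76)
shortest-cost path #3: 12→0→7→11→6 push 2 @ unit cost 26 (adds 52)
total cost = 434

Minimum cost for 23 units: 434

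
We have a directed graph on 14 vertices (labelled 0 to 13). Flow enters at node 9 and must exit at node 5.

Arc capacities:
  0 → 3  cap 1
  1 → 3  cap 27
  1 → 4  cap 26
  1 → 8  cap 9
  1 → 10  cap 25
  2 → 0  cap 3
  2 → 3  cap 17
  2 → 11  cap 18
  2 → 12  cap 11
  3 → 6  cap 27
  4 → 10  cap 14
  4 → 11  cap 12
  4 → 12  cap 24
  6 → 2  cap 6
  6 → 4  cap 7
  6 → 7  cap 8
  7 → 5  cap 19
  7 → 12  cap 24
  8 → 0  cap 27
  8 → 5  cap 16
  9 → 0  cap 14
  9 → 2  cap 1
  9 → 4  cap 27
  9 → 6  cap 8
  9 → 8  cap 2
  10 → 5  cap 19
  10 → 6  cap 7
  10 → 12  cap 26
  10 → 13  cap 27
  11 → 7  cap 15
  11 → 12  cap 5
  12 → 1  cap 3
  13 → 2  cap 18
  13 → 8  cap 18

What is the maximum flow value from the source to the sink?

Maximum flow value: 38

augment #1: 9→8→5 bottleneck 2, total now 2
augment #2: 9→4→10→5 bottleneck 14, total now 16
augment #3: 9→6→7→5 bottleneck 8, total now 24
augment #4: 9→2→11→7→5 bottleneck 1, total now 25
augment #5: 9→4→11→7→5 bottleneck 10, total now 35
augment #6: 9→4→12→1→8→5 bottleneck 3, total now 38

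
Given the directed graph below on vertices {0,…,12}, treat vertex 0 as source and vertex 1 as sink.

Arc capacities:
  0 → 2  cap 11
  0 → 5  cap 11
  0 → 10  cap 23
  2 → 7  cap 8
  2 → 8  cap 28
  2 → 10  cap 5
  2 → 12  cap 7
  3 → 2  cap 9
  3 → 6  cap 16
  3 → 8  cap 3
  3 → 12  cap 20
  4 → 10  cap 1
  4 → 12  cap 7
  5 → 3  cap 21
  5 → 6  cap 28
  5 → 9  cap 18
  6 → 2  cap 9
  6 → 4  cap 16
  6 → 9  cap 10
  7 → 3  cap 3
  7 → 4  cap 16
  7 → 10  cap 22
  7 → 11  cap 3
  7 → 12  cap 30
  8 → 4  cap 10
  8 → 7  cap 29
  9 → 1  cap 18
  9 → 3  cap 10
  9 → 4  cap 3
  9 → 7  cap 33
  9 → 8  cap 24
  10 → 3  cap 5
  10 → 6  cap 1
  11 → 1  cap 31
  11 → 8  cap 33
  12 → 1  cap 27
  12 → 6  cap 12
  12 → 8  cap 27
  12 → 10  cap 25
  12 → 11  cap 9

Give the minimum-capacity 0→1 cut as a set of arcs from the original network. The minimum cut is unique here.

augment #1: 0→2→12→1 push 7
augment #2: 0→5→9→1 push 11
augment #3: 0→2→7→11→1 push 3
augment #4: 0→2→7→12→1 push 1
augment #5: 0→10→3→12→1 push 5
augment #6: 0→10→6→9→1 push 1
max flow = 28; residual-reachable set from 0 gives S-side
cut edges (S→T): {(0,2), (0,5), (10,3), (10,6)} total cap 28

Min-cut arcs: {(0,2), (0,5), (10,3), (10,6)} (total capacity 28)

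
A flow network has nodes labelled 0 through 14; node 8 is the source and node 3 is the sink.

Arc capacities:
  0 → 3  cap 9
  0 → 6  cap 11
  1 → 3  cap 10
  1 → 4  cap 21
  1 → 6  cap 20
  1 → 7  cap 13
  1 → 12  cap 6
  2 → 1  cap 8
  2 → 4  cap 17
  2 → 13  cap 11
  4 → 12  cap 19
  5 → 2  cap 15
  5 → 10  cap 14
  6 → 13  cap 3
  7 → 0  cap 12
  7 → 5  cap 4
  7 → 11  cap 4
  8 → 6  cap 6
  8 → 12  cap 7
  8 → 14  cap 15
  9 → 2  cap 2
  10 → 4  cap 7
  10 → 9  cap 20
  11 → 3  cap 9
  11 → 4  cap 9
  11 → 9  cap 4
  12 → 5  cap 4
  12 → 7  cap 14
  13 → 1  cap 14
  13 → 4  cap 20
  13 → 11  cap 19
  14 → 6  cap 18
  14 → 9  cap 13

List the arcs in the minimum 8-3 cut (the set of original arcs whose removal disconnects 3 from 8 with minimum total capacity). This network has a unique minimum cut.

augment #1: 8→6→13→1→3 push 3
augment #2: 8→12→7→0→3 push 7
augment #3: 8→14→9→2→1→3 push 2
max flow = 12; residual-reachable set from 8 gives S-side
cut edges (S→T): {(6,13), (8,12), (9,2)} total cap 12

Min-cut arcs: {(6,13), (8,12), (9,2)} (total capacity 12)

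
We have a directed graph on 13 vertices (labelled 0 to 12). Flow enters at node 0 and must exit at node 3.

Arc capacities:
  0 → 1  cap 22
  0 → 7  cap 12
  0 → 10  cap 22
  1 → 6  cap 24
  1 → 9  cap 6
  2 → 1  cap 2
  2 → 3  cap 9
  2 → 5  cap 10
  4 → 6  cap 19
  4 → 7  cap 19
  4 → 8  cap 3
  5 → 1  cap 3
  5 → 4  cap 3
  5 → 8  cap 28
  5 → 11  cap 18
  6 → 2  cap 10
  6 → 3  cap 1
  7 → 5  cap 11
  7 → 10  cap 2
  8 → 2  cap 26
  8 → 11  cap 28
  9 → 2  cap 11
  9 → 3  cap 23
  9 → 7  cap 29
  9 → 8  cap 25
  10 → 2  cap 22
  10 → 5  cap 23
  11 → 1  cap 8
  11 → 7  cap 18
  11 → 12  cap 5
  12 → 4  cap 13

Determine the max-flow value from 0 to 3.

Maximum flow value: 16

augment #1: 0→1→6→3 bottleneck 1, total now 1
augment #2: 0→1→9→3 bottleneck 6, total now 7
augment #3: 0→10→2→3 bottleneck 9, total now 16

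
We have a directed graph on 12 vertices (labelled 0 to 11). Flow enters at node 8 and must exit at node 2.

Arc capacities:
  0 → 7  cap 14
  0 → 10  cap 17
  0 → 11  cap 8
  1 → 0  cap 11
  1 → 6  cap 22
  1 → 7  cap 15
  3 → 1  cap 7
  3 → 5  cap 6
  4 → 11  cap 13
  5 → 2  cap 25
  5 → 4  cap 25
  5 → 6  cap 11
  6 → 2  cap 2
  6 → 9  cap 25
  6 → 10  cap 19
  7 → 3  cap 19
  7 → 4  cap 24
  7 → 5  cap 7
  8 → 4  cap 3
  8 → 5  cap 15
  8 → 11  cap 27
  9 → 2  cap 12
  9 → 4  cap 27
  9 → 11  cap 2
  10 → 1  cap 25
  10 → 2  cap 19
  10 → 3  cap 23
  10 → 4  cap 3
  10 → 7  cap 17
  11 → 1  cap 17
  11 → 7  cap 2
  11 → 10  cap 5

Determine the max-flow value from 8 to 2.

augment #1: 8→5→2 bottleneck 15, total now 15
augment #2: 8→11→10→2 bottleneck 5, total now 20
augment #3: 8→11→1→6→2 bottleneck 2, total now 22
augment #4: 8→11→7→5→2 bottleneck 2, total now 24
augment #5: 8→11→1→0→10→2 bottleneck 11, total now 35
augment #6: 8→11→1→6→9→2 bottleneck 4, total now 39

Maximum flow value: 39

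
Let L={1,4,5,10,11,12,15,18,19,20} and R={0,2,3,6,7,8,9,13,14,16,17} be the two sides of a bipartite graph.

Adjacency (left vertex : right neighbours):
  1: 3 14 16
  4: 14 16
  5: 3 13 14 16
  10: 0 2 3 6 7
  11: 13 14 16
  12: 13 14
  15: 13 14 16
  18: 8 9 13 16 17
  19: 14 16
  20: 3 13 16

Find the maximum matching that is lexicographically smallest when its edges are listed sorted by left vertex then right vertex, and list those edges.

|M| = 6 (so the lex-smallest maximum matching has 6 edges)
process left vertices in ascending order; for each, take the smallest-labelled available neighbour that still permits 6 edges overall, or leave it unmatched if none does
lex-smallest matching: {1-3, 4-14, 5-13, 10-0, 11-16, 18-8}

Lex-smallest maximum matching: {(1,3), (4,14), (5,13), (10,0), (11,16), (18,8)}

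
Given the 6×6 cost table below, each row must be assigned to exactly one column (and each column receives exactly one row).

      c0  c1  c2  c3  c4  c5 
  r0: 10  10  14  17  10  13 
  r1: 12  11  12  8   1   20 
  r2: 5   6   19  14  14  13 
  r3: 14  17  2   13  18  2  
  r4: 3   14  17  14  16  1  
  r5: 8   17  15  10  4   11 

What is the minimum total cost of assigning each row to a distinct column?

optimal assignment: row0→col1 (cost 10), row1→col4 (cost 1), row2→col0 (cost 5), row3→col2 (cost 2), row4→col5 (cost 1), row5→col3 (cost 10)
total = 10 + 1 + 5 + 2 + 1 + 10 = 29

Minimum assignment cost: 29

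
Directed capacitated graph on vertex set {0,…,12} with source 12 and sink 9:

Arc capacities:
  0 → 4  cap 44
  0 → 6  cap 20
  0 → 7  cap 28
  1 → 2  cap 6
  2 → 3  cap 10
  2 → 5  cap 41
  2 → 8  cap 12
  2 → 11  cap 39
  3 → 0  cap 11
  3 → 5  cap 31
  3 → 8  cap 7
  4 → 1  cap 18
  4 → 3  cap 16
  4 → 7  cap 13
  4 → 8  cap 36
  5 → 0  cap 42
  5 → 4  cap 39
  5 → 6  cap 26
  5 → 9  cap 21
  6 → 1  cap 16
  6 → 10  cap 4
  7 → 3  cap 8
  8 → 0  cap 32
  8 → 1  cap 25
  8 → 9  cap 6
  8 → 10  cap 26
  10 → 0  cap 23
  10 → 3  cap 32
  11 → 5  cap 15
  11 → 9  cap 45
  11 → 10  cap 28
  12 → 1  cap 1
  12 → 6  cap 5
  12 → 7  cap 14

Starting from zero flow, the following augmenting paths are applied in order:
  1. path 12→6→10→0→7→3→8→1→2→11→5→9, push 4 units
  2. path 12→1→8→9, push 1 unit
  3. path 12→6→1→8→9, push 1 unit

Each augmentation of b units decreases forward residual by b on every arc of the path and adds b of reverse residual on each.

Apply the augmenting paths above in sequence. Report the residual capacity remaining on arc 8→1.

after path 1 (12→6→10→0→7→3→8→1→2→11→5→9, push 4): res(8,1)=21
after path 2 (12→1→8→9, push 1): res(8,1)=22
after path 3 (12→6→1→8→9, push 1): res(8,1)=23

Residual capacity of (8,1): 23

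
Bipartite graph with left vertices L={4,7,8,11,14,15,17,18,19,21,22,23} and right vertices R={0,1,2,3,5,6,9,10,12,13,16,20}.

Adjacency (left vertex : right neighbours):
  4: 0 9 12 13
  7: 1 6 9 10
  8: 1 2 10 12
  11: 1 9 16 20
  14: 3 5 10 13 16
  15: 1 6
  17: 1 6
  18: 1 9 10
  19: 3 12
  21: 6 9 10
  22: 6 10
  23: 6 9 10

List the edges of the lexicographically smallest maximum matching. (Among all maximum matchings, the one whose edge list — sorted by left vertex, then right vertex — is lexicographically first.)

|M| = 9 (so the lex-smallest maximum matching has 9 edges)
process left vertices in ascending order; for each, take the smallest-labelled available neighbour that still permits 9 edges overall, or leave it unmatched if none does
lex-smallest matching: {4-0, 7-1, 8-2, 11-16, 14-3, 15-6, 18-9, 19-12, 21-10}

Lex-smallest maximum matching: {(4,0), (7,1), (8,2), (11,16), (14,3), (15,6), (18,9), (19,12), (21,10)}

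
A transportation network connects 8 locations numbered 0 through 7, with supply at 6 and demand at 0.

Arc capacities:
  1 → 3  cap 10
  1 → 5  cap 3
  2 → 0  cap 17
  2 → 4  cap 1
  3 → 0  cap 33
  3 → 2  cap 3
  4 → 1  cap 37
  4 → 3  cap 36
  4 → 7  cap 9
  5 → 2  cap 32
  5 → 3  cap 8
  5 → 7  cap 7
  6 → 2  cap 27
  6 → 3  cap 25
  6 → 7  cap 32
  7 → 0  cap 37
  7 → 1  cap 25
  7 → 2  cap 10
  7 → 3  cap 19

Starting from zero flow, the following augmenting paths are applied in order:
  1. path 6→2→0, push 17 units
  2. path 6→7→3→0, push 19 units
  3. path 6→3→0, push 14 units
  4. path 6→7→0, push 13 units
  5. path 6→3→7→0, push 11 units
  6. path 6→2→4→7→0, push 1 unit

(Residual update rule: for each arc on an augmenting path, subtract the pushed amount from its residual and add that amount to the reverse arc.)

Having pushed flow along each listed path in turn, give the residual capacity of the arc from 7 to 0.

after path 1 (6→2→0, push 17): res(7,0)=37
after path 2 (6→7→3→0, push 19): res(7,0)=37
after path 3 (6→3→0, push 14): res(7,0)=37
after path 4 (6→7→0, push 13): res(7,0)=24
after path 5 (6→3→7→0, push 11): res(7,0)=13
after path 6 (6→2→4→7→0, push 1): res(7,0)=12

Residual capacity of (7,0): 12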